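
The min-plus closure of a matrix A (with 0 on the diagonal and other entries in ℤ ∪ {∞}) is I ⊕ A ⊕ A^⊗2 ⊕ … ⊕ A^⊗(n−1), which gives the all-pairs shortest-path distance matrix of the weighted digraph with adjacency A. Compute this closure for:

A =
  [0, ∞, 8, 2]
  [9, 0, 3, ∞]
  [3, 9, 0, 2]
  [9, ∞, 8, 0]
Closure =
  [0, 17, 8, 2]
  [6, 0, 3, 5]
  [3, 9, 0, 2]
  [9, 17, 8, 0]

This is the Floyd-Warshall all-pairs shortest-path computation. For each intermediate vertex k = 0, 1, …, 3, update dist[i][j] ← min(dist[i][j], dist[i][k] + dist[k][j]). The final matrix gives, for each (i, j), the minimum total weight of any directed path from i to j (possibly empty when i = j).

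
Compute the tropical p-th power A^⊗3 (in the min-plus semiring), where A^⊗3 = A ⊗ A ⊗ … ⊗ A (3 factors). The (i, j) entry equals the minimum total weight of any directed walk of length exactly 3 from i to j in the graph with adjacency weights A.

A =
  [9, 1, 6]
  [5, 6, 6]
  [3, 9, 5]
A^⊗3 =
  [10, 7, 12]
  [11, 10, 12]
  [9, 9, 10]

Each entry (A^⊗3)_ij equals the minimum over all length-3 walks i = v_0 → v_1 → … → v_3 = j of Σ_t A[v_t][v_{t+1}]. For example, for (i, j) = (0, 2) we minimise over 9 possible intermediate vertex sequences; the minimum is 12, attained along the walk 0 → 1 → 0 → 2.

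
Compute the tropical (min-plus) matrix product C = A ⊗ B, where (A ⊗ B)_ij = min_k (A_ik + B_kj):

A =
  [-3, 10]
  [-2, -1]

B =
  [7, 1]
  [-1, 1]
A ⊗ B =
  [4, -2]
  [-2, -1]

Apply the min-plus product entry-by-entry:
  C[0][0] = min over k of (A[0][0] + B[0][0] = -3 + 7 = 4, A[0][1] + B[1][0] = 10 + -1 = 9) = 4 (attained at k = 0)
  C[0][1] = min over k of (A[0][0] + B[0][1] = -3 + 1 = -2, A[0][1] + B[1][1] = 10 + 1 = 11) = -2 (attained at k = 0)
  C[1][0] = min over k of (A[1][0] + B[0][0] = -2 + 7 = 5, A[1][1] + B[1][0] = -1 + -1 = -2) = -2 (attained at k = 1)
  C[1][1] = min over k of (A[1][0] + B[0][1] = -2 + 1 = -1, A[1][1] + B[1][1] = -1 + 1 = 0) = -1 (attained at k = 0)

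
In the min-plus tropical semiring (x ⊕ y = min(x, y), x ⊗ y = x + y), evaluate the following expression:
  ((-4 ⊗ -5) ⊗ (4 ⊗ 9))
((-4 ⊗ -5) ⊗ (4 ⊗ 9)) = 4

Expand innermost to outermost. Recall ⊕ takes the minimum of its arguments and ⊗ takes their sum. Working out the expression ((-4 ⊗ -5) ⊗ (4 ⊗ 9)) gives 4.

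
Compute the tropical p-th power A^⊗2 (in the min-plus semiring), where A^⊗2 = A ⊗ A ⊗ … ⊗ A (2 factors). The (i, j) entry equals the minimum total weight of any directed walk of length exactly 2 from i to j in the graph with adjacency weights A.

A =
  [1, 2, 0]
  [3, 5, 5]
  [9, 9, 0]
A^⊗2 =
  [2, 3, 0]
  [4, 5, 3]
  [9, 9, 0]

Each entry (A^⊗2)_ij equals the minimum over all length-2 walks i = v_0 → v_1 → … → v_2 = j of Σ_t A[v_t][v_{t+1}]. For example, for (i, j) = (0, 2) we minimise over 3 possible intermediate vertex sequences; the minimum is 0, attained along the walk 0 → 2 → 2.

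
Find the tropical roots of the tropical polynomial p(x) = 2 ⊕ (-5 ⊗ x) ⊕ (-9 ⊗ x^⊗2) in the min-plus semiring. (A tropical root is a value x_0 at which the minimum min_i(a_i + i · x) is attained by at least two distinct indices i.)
Roots: {4, 7}

Each tropical root is a break point of the lower envelope of the lines y = a_i + i · x (there are 3 lines, with slopes 0, 1, ..., 2). Only the lines that attain the minimum somewhere contribute to roots; other lines are dominated. Here the surviving (envelope) indices are i = 2, i = 1, i = 0.
Intersections between consecutive envelope lines give the roots: for adjacent envelope indices i < j the intersection is x = (a_i − a_j) / (j − i). Reading off the sorted break points: {4, 7}.
Verification: at each break x_0, at least two indices attain the minimum of min_i(a_i + i · x_0).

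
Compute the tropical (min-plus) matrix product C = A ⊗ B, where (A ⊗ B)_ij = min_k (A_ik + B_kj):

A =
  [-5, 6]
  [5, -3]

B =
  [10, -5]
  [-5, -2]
A ⊗ B =
  [1, -10]
  [-8, -5]

Apply the min-plus product entry-by-entry:
  C[0][0] = min over k of (A[0][0] + B[0][0] = -5 + 10 = 5, A[0][1] + B[1][0] = 6 + -5 = 1) = 1 (attained at k = 1)
  C[0][1] = min over k of (A[0][0] + B[0][1] = -5 + -5 = -10, A[0][1] + B[1][1] = 6 + -2 = 4) = -10 (attained at k = 0)
  C[1][0] = min over k of (A[1][0] + B[0][0] = 5 + 10 = 15, A[1][1] + B[1][0] = -3 + -5 = -8) = -8 (attained at k = 1)
  C[1][1] = min over k of (A[1][0] + B[0][1] = 5 + -5 = 0, A[1][1] + B[1][1] = -3 + -2 = -5) = -5 (attained at k = 1)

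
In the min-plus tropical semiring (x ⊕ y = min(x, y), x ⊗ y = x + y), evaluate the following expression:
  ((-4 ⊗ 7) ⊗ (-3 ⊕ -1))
((-4 ⊗ 7) ⊗ (-3 ⊕ -1)) = 0

Expand innermost to outermost. Recall ⊕ takes the minimum of its arguments and ⊗ takes their sum. Working out the expression ((-4 ⊗ 7) ⊗ (-3 ⊕ -1)) gives 0.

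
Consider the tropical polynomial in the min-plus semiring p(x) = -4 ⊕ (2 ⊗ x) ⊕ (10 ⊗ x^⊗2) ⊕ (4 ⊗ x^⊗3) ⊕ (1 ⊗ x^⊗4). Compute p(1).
p(1) = -4

A tropical monomial a ⊗ x^⊗i evaluates to a + i · x. Evaluating each term at x = 1:
  Term 0 contributes -4 + 0 · 1 = -4
  Term 1 contributes 2 + 1 · 1 = 3
  Term 2 contributes 10 + 2 · 1 = 12
  Term 3 contributes 4 + 3 · 1 = 7
  Term 4 contributes 1 + 4 · 1 = 5
p(1) = ⊕ of these = min[-4, 3, 12, 7, 5] = -4.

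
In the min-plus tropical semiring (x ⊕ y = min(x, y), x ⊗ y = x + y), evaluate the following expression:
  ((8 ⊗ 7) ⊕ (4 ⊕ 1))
((8 ⊗ 7) ⊕ (4 ⊕ 1)) = 1

Expand innermost to outermost. Recall ⊕ takes the minimum of its arguments and ⊗ takes their sum. Working out the expression ((8 ⊗ 7) ⊕ (4 ⊕ 1)) gives 1.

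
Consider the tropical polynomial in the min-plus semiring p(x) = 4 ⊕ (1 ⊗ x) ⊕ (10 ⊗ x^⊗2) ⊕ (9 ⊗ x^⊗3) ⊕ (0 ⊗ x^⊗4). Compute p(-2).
p(-2) = -8

A tropical monomial a ⊗ x^⊗i evaluates to a + i · x. Evaluating each term at x = -2:
  Term 0 contributes 4 + 0 · -2 = 4
  Term 1 contributes 1 + 1 · -2 = -1
  Term 2 contributes 10 + 2 · -2 = 6
  Term 3 contributes 9 + 3 · -2 = 3
  Term 4 contributes 0 + 4 · -2 = -8
p(-2) = ⊕ of these = min[4, -1, 6, 3, -8] = -8.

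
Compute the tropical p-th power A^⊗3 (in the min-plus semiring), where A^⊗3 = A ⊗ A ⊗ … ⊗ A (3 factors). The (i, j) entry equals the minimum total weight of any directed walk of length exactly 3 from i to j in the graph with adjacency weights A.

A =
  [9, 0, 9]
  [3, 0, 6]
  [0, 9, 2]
A^⊗3 =
  [3, 0, 6]
  [3, 0, 6]
  [3, 0, 6]

Each entry (A^⊗3)_ij equals the minimum over all length-3 walks i = v_0 → v_1 → … → v_3 = j of Σ_t A[v_t][v_{t+1}]. For example, for (i, j) = (0, 2) we minimise over 9 possible intermediate vertex sequences; the minimum is 6, attained along the walk 0 → 1 → 1 → 2.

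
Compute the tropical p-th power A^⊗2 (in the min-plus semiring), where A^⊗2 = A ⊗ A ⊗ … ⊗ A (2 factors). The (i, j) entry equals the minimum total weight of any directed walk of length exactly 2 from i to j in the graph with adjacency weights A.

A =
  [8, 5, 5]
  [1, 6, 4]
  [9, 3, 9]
A^⊗2 =
  [6, 8, 9]
  [7, 6, 6]
  [4, 9, 7]

Each entry (A^⊗2)_ij equals the minimum over all length-2 walks i = v_0 → v_1 → … → v_2 = j of Σ_t A[v_t][v_{t+1}]. For example, for (i, j) = (0, 2) we minimise over 3 possible intermediate vertex sequences; the minimum is 9, attained along the walk 0 → 1 → 2.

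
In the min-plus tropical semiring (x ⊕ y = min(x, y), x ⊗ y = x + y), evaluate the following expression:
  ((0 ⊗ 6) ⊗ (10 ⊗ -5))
((0 ⊗ 6) ⊗ (10 ⊗ -5)) = 11

Expand innermost to outermost. Recall ⊕ takes the minimum of its arguments and ⊗ takes their sum. Working out the expression ((0 ⊗ 6) ⊗ (10 ⊗ -5)) gives 11.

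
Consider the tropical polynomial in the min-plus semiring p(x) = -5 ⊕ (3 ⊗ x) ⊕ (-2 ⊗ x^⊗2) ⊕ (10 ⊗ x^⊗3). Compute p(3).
p(3) = -5

A tropical monomial a ⊗ x^⊗i evaluates to a + i · x. Evaluating each term at x = 3:
  Term 0 contributes -5 + 0 · 3 = -5
  Term 1 contributes 3 + 1 · 3 = 6
  Term 2 contributes -2 + 2 · 3 = 4
  Term 3 contributes 10 + 3 · 3 = 19
p(3) = ⊕ of these = min[-5, 6, 4, 19] = -5.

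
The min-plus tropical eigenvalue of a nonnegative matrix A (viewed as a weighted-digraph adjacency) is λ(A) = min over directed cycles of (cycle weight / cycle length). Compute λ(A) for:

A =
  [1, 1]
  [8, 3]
λ(A) = 1

Enumerate directed cycles and compute their means (weight / length). Sample:
  cycle 0 → 0: weight = 1, length = 1, mean = 1/1 ≈ 1.000
  cycle 1 → 1: weight = 3, length = 1, mean = 3/1 ≈ 3.000
  cycle 0 → 1 → 0: weight = 9, length = 2, mean = 9/2 ≈ 4.500
  cycle 1 → 0 → 1: weight = 9, length = 2, mean = 9/2 ≈ 4.500
Minimum mean = 1.000, attained e.g. along the cycle 0 → 0 with weight 1 and length 1. So λ(A) = 1/1 = 1.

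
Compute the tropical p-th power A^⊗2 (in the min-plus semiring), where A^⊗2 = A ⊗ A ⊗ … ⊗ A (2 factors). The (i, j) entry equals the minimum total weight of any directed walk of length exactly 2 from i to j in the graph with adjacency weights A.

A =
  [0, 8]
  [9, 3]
A^⊗2 =
  [0, 8]
  [9, 6]

Each entry (A^⊗2)_ij equals the minimum over all length-2 walks i = v_0 → v_1 → … → v_2 = j of Σ_t A[v_t][v_{t+1}]. For example, for (i, j) = (0, 1) we minimise over 2 possible intermediate vertex sequences; the minimum is 8, attained along the walk 0 → 0 → 1.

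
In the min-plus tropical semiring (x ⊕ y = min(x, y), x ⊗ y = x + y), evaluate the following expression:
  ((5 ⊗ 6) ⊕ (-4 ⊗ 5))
((5 ⊗ 6) ⊕ (-4 ⊗ 5)) = 1

Expand innermost to outermost. Recall ⊕ takes the minimum of its arguments and ⊗ takes their sum. Working out the expression ((5 ⊗ 6) ⊕ (-4 ⊗ 5)) gives 1.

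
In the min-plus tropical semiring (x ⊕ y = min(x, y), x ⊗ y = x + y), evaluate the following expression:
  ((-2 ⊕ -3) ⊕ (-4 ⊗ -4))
((-2 ⊕ -3) ⊕ (-4 ⊗ -4)) = -8

Expand innermost to outermost. Recall ⊕ takes the minimum of its arguments and ⊗ takes their sum. Working out the expression ((-2 ⊕ -3) ⊕ (-4 ⊗ -4)) gives -8.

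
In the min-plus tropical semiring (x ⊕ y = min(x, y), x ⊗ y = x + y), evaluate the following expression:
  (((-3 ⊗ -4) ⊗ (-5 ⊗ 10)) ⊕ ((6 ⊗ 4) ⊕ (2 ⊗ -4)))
(((-3 ⊗ -4) ⊗ (-5 ⊗ 10)) ⊕ ((6 ⊗ 4) ⊕ (2 ⊗ -4))) = -2

Expand innermost to outermost. Recall ⊕ takes the minimum of its arguments and ⊗ takes their sum. Working out the expression (((-3 ⊗ -4) ⊗ (-5 ⊗ 10)) ⊕ ((6 ⊗ 4) ⊕ (2 ⊗ -4))) gives -2.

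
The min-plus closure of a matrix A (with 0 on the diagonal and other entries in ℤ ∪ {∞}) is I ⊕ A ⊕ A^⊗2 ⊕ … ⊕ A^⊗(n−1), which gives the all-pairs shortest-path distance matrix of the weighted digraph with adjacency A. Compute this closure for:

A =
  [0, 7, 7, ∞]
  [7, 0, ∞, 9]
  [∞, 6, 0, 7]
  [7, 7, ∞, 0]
Closure =
  [0, 7, 7, 14]
  [7, 0, 14, 9]
  [13, 6, 0, 7]
  [7, 7, 14, 0]

This is the Floyd-Warshall all-pairs shortest-path computation. For each intermediate vertex k = 0, 1, …, 3, update dist[i][j] ← min(dist[i][j], dist[i][k] + dist[k][j]). The final matrix gives, for each (i, j), the minimum total weight of any directed path from i to j (possibly empty when i = j).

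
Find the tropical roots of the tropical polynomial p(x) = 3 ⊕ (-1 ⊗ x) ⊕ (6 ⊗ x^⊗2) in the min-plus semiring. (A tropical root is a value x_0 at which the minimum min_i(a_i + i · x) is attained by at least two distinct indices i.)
Roots: {-7, 4}

Each tropical root is a break point of the lower envelope of the lines y = a_i + i · x (there are 3 lines, with slopes 0, 1, ..., 2). Only the lines that attain the minimum somewhere contribute to roots; other lines are dominated. Here the surviving (envelope) indices are i = 2, i = 1, i = 0.
Intersections between consecutive envelope lines give the roots: for adjacent envelope indices i < j the intersection is x = (a_i − a_j) / (j − i). Reading off the sorted break points: {-7, 4}.
Verification: at each break x_0, at least two indices attain the minimum of min_i(a_i + i · x_0).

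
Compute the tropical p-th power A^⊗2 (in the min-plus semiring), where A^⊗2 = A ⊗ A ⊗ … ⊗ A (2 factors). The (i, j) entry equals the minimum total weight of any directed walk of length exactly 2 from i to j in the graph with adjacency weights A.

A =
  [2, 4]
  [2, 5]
A^⊗2 =
  [4, 6]
  [4, 6]

Each entry (A^⊗2)_ij equals the minimum over all length-2 walks i = v_0 → v_1 → … → v_2 = j of Σ_t A[v_t][v_{t+1}]. For example, for (i, j) = (0, 1) we minimise over 2 possible intermediate vertex sequences; the minimum is 6, attained along the walk 0 → 0 → 1.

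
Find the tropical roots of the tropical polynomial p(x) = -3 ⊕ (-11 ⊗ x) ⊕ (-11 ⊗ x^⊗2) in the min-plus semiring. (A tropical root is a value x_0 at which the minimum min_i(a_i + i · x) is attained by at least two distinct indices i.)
Roots: {0, 8}

Each tropical root is a break point of the lower envelope of the lines y = a_i + i · x (there are 3 lines, with slopes 0, 1, ..., 2). Only the lines that attain the minimum somewhere contribute to roots; other lines are dominated. Here the surviving (envelope) indices are i = 2, i = 1, i = 0.
Intersections between consecutive envelope lines give the roots: for adjacent envelope indices i < j the intersection is x = (a_i − a_j) / (j − i). Reading off the sorted break points: {0, 8}.
Verification: at each break x_0, at least two indices attain the minimum of min_i(a_i + i · x_0).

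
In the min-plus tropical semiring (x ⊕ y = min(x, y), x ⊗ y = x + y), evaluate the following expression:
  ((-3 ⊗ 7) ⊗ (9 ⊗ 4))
((-3 ⊗ 7) ⊗ (9 ⊗ 4)) = 17

Expand innermost to outermost. Recall ⊕ takes the minimum of its arguments and ⊗ takes their sum. Working out the expression ((-3 ⊗ 7) ⊗ (9 ⊗ 4)) gives 17.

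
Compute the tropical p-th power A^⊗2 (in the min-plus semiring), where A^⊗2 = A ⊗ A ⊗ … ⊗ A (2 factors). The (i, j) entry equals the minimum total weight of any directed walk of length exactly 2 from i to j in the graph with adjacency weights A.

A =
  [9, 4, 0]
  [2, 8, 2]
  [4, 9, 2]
A^⊗2 =
  [4, 9, 2]
  [6, 6, 2]
  [6, 8, 4]

Each entry (A^⊗2)_ij equals the minimum over all length-2 walks i = v_0 → v_1 → … → v_2 = j of Σ_t A[v_t][v_{t+1}]. For example, for (i, j) = (0, 2) we minimise over 3 possible intermediate vertex sequences; the minimum is 2, attained along the walk 0 → 2 → 2.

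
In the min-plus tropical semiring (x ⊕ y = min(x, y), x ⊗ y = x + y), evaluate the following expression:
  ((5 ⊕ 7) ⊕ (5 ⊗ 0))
((5 ⊕ 7) ⊕ (5 ⊗ 0)) = 5

Expand innermost to outermost. Recall ⊕ takes the minimum of its arguments and ⊗ takes their sum. Working out the expression ((5 ⊕ 7) ⊕ (5 ⊗ 0)) gives 5.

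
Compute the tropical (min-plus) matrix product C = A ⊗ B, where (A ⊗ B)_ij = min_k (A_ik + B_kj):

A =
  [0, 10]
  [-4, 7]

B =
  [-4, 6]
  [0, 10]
A ⊗ B =
  [-4, 6]
  [-8, 2]

Apply the min-plus product entry-by-entry:
  C[0][0] = min over k of (A[0][0] + B[0][0] = 0 + -4 = -4, A[0][1] + B[1][0] = 10 + 0 = 10) = -4 (attained at k = 0)
  C[0][1] = min over k of (A[0][0] + B[0][1] = 0 + 6 = 6, A[0][1] + B[1][1] = 10 + 10 = 20) = 6 (attained at k = 0)
  C[1][0] = min over k of (A[1][0] + B[0][0] = -4 + -4 = -8, A[1][1] + B[1][0] = 7 + 0 = 7) = -8 (attained at k = 0)
  C[1][1] = min over k of (A[1][0] + B[0][1] = -4 + 6 = 2, A[1][1] + B[1][1] = 7 + 10 = 17) = 2 (attained at k = 0)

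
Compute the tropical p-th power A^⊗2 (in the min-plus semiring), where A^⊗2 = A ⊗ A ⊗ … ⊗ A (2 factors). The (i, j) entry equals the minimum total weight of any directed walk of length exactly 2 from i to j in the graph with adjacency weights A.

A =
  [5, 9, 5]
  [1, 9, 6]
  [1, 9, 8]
A^⊗2 =
  [6, 14, 10]
  [6, 10, 6]
  [6, 10, 6]

Each entry (A^⊗2)_ij equals the minimum over all length-2 walks i = v_0 → v_1 → … → v_2 = j of Σ_t A[v_t][v_{t+1}]. For example, for (i, j) = (0, 2) we minimise over 3 possible intermediate vertex sequences; the minimum is 10, attained along the walk 0 → 0 → 2.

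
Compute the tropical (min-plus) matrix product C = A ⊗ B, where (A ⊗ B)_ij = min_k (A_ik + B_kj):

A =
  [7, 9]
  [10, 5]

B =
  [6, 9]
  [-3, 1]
A ⊗ B =
  [6, 10]
  [2, 6]

Apply the min-plus product entry-by-entry:
  C[0][0] = min over k of (A[0][0] + B[0][0] = 7 + 6 = 13, A[0][1] + B[1][0] = 9 + -3 = 6) = 6 (attained at k = 1)
  C[0][1] = min over k of (A[0][0] + B[0][1] = 7 + 9 = 16, A[0][1] + B[1][1] = 9 + 1 = 10) = 10 (attained at k = 1)
  C[1][0] = min over k of (A[1][0] + B[0][0] = 10 + 6 = 16, A[1][1] + B[1][0] = 5 + -3 = 2) = 2 (attained at k = 1)
  C[1][1] = min over k of (A[1][0] + B[0][1] = 10 + 9 = 19, A[1][1] + B[1][1] = 5 + 1 = 6) = 6 (attained at k = 1)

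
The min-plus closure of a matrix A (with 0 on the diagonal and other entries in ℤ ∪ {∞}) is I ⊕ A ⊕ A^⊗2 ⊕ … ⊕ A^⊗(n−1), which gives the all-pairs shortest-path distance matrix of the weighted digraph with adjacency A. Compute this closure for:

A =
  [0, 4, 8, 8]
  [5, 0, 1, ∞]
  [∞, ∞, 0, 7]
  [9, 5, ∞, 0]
Closure =
  [0, 4, 5, 8]
  [5, 0, 1, 8]
  [16, 12, 0, 7]
  [9, 5, 6, 0]

This is the Floyd-Warshall all-pairs shortest-path computation. For each intermediate vertex k = 0, 1, …, 3, update dist[i][j] ← min(dist[i][j], dist[i][k] + dist[k][j]). The final matrix gives, for each (i, j), the minimum total weight of any directed path from i to j (possibly empty when i = j).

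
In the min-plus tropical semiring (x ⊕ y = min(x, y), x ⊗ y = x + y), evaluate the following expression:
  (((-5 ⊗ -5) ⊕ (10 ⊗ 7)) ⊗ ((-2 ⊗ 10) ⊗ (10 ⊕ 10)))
(((-5 ⊗ -5) ⊕ (10 ⊗ 7)) ⊗ ((-2 ⊗ 10) ⊗ (10 ⊕ 10))) = 8

Expand innermost to outermost. Recall ⊕ takes the minimum of its arguments and ⊗ takes their sum. Working out the expression (((-5 ⊗ -5) ⊕ (10 ⊗ 7)) ⊗ ((-2 ⊗ 10) ⊗ (10 ⊕ 10))) gives 8.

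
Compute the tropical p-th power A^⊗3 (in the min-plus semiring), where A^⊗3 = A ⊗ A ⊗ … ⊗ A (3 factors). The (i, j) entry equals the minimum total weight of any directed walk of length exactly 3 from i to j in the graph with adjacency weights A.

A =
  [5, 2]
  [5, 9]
A^⊗3 =
  [12, 9]
  [12, 12]

Each entry (A^⊗3)_ij equals the minimum over all length-3 walks i = v_0 → v_1 → … → v_3 = j of Σ_t A[v_t][v_{t+1}]. For example, for (i, j) = (0, 1) we minimise over 4 possible intermediate vertex sequences; the minimum is 9, attained along the walk 0 → 1 → 0 → 1.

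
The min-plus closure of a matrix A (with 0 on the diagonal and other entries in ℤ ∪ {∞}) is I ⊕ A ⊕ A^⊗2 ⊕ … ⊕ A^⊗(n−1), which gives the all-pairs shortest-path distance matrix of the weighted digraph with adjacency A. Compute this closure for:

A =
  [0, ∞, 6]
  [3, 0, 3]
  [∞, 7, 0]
Closure =
  [0, 13, 6]
  [3, 0, 3]
  [10, 7, 0]

This is the Floyd-Warshall all-pairs shortest-path computation. For each intermediate vertex k = 0, 1, …, 2, update dist[i][j] ← min(dist[i][j], dist[i][k] + dist[k][j]). The final matrix gives, for each (i, j), the minimum total weight of any directed path from i to j (possibly empty when i = j).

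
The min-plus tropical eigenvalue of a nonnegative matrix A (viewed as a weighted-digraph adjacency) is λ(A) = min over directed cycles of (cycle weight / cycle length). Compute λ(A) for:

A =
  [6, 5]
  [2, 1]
λ(A) = 1

Enumerate directed cycles and compute their means (weight / length). Sample:
  cycle 0 → 0: weight = 6, length = 1, mean = 6/1 ≈ 6.000
  cycle 1 → 1: weight = 1, length = 1, mean = 1/1 ≈ 1.000
  cycle 0 → 1 → 0: weight = 7, length = 2, mean = 7/2 ≈ 3.500
  cycle 1 → 0 → 1: weight = 7, length = 2, mean = 7/2 ≈ 3.500
Minimum mean = 1.000, attained e.g. along the cycle 1 → 1 with weight 1 and length 1. So λ(A) = 1/1 = 1.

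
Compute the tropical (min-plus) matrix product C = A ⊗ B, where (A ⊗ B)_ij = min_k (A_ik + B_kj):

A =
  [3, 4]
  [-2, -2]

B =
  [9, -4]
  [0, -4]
A ⊗ B =
  [4, -1]
  [-2, -6]

Apply the min-plus product entry-by-entry:
  C[0][0] = min over k of (A[0][0] + B[0][0] = 3 + 9 = 12, A[0][1] + B[1][0] = 4 + 0 = 4) = 4 (attained at k = 1)
  C[0][1] = min over k of (A[0][0] + B[0][1] = 3 + -4 = -1, A[0][1] + B[1][1] = 4 + -4 = 0) = -1 (attained at k = 0)
  C[1][0] = min over k of (A[1][0] + B[0][0] = -2 + 9 = 7, A[1][1] + B[1][0] = -2 + 0 = -2) = -2 (attained at k = 1)
  C[1][1] = min over k of (A[1][0] + B[0][1] = -2 + -4 = -6, A[1][1] + B[1][1] = -2 + -4 = -6) = -6 (attained at k = 0)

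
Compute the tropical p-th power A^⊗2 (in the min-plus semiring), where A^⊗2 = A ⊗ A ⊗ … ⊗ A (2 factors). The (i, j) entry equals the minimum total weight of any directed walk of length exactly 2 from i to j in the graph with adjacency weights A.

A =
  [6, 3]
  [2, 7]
A^⊗2 =
  [5, 9]
  [8, 5]

Each entry (A^⊗2)_ij equals the minimum over all length-2 walks i = v_0 → v_1 → … → v_2 = j of Σ_t A[v_t][v_{t+1}]. For example, for (i, j) = (0, 1) we minimise over 2 possible intermediate vertex sequences; the minimum is 9, attained along the walk 0 → 0 → 1.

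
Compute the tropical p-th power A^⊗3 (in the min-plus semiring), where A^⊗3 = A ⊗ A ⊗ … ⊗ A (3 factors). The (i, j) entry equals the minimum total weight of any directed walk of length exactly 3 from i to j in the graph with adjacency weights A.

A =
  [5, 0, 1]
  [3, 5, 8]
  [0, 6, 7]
A^⊗3 =
  [6, 1, 2]
  [4, 8, 9]
  [1, 5, 6]

Each entry (A^⊗3)_ij equals the minimum over all length-3 walks i = v_0 → v_1 → … → v_3 = j of Σ_t A[v_t][v_{t+1}]. For example, for (i, j) = (0, 2) we minimise over 9 possible intermediate vertex sequences; the minimum is 2, attained along the walk 0 → 2 → 0 → 2.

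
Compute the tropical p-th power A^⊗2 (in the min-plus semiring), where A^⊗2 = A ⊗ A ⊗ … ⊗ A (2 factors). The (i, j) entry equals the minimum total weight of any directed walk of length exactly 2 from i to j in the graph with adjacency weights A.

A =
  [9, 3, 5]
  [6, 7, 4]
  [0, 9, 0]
A^⊗2 =
  [5, 10, 5]
  [4, 9, 4]
  [0, 3, 0]

Each entry (A^⊗2)_ij equals the minimum over all length-2 walks i = v_0 → v_1 → … → v_2 = j of Σ_t A[v_t][v_{t+1}]. For example, for (i, j) = (0, 2) we minimise over 3 possible intermediate vertex sequences; the minimum is 5, attained along the walk 0 → 2 → 2.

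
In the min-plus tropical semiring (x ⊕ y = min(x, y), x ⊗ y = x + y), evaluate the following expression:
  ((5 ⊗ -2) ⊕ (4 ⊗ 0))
((5 ⊗ -2) ⊕ (4 ⊗ 0)) = 3

Expand innermost to outermost. Recall ⊕ takes the minimum of its arguments and ⊗ takes their sum. Working out the expression ((5 ⊗ -2) ⊕ (4 ⊗ 0)) gives 3.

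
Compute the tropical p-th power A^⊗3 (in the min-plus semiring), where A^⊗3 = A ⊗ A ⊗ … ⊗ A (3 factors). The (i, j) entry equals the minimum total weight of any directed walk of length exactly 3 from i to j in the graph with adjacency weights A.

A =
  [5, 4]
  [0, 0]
A^⊗3 =
  [4, 4]
  [0, 0]

Each entry (A^⊗3)_ij equals the minimum over all length-3 walks i = v_0 → v_1 → … → v_3 = j of Σ_t A[v_t][v_{t+1}]. For example, for (i, j) = (0, 1) we minimise over 4 possible intermediate vertex sequences; the minimum is 4, attained along the walk 0 → 1 → 1 → 1.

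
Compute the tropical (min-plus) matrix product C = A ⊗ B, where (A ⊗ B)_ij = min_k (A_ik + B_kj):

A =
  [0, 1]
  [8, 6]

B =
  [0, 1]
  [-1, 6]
A ⊗ B =
  [0, 1]
  [5, 9]

Apply the min-plus product entry-by-entry:
  C[0][0] = min over k of (A[0][0] + B[0][0] = 0 + 0 = 0, A[0][1] + B[1][0] = 1 + -1 = 0) = 0 (attained at k = 0)
  C[0][1] = min over k of (A[0][0] + B[0][1] = 0 + 1 = 1, A[0][1] + B[1][1] = 1 + 6 = 7) = 1 (attained at k = 0)
  C[1][0] = min over k of (A[1][0] + B[0][0] = 8 + 0 = 8, A[1][1] + B[1][0] = 6 + -1 = 5) = 5 (attained at k = 1)
  C[1][1] = min over k of (A[1][0] + B[0][1] = 8 + 1 = 9, A[1][1] + B[1][1] = 6 + 6 = 12) = 9 (attained at k = 0)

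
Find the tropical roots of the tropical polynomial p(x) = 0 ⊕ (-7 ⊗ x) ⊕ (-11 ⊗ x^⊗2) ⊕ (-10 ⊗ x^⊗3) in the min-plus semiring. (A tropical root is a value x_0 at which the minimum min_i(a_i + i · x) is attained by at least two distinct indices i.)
Roots: {-1, 4, 7}

Each tropical root is a break point of the lower envelope of the lines y = a_i + i · x (there are 4 lines, with slopes 0, 1, ..., 3). Only the lines that attain the minimum somewhere contribute to roots; other lines are dominated. Here the surviving (envelope) indices are i = 3, i = 2, i = 1, i = 0.
Intersections between consecutive envelope lines give the roots: for adjacent envelope indices i < j the intersection is x = (a_i − a_j) / (j − i). Reading off the sorted break points: {-1, 4, 7}.
Verification: at each break x_0, at least two indices attain the minimum of min_i(a_i + i · x_0).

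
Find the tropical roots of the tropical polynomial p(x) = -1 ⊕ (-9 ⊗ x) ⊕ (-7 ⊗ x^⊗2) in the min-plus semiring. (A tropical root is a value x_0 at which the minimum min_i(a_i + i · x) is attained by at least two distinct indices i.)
Roots: {-2, 8}

Each tropical root is a break point of the lower envelope of the lines y = a_i + i · x (there are 3 lines, with slopes 0, 1, ..., 2). Only the lines that attain the minimum somewhere contribute to roots; other lines are dominated. Here the surviving (envelope) indices are i = 2, i = 1, i = 0.
Intersections between consecutive envelope lines give the roots: for adjacent envelope indices i < j the intersection is x = (a_i − a_j) / (j − i). Reading off the sorted break points: {-2, 8}.
Verification: at each break x_0, at least two indices attain the minimum of min_i(a_i + i · x_0).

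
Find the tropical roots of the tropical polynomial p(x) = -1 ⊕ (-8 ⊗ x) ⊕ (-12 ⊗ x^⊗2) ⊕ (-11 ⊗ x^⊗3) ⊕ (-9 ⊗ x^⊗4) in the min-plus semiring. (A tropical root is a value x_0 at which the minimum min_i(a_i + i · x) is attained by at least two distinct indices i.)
Roots: {-2, -1, 4, 7}

Each tropical root is a break point of the lower envelope of the lines y = a_i + i · x (there are 5 lines, with slopes 0, 1, ..., 4). Only the lines that attain the minimum somewhere contribute to roots; other lines are dominated. Here the surviving (envelope) indices are i = 4, i = 3, i = 2, i = 1, i = 0.
Intersections between consecutive envelope lines give the roots: for adjacent envelope indices i < j the intersection is x = (a_i − a_j) / (j − i). Reading off the sorted break points: {-2, -1, 4, 7}.
Verification: at each break x_0, at least two indices attain the minimum of min_i(a_i + i · x_0).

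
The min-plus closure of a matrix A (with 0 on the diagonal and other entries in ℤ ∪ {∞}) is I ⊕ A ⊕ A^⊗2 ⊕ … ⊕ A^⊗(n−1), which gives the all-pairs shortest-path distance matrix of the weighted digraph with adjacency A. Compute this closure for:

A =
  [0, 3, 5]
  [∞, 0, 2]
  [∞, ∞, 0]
Closure =
  [0, 3, 5]
  [∞, 0, 2]
  [∞, ∞, 0]

This is the Floyd-Warshall all-pairs shortest-path computation. For each intermediate vertex k = 0, 1, …, 2, update dist[i][j] ← min(dist[i][j], dist[i][k] + dist[k][j]). The final matrix gives, for each (i, j), the minimum total weight of any directed path from i to j (possibly empty when i = j).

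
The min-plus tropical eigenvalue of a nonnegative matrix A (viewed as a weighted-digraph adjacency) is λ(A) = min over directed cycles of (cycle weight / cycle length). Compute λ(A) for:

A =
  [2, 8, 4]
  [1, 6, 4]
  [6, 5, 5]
λ(A) = 2

Enumerate directed cycles and compute their means (weight / length). Sample:
  cycle 0 → 0: weight = 2, length = 1, mean = 2/1 ≈ 2.000
  cycle 1 → 1: weight = 6, length = 1, mean = 6/1 ≈ 6.000
  cycle 2 → 2: weight = 5, length = 1, mean = 5/1 ≈ 5.000
  cycle 0 → 1 → 0: weight = 9, length = 2, mean = 9/2 ≈ 4.500
  cycle 0 → 2 → 0: weight = 10, length = 2, mean = 10/2 ≈ 5.000
  cycle 1 → 0 → 1: weight = 9, length = 2, mean = 9/2 ≈ 4.500
Minimum mean = 2.000, attained e.g. along the cycle 0 → 0 with weight 2 and length 1. So λ(A) = 2/1 = 2.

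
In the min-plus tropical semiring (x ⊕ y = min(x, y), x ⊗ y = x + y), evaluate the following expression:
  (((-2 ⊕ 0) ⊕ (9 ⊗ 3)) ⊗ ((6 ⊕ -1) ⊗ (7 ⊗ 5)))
(((-2 ⊕ 0) ⊕ (9 ⊗ 3)) ⊗ ((6 ⊕ -1) ⊗ (7 ⊗ 5))) = 9

Expand innermost to outermost. Recall ⊕ takes the minimum of its arguments and ⊗ takes their sum. Working out the expression (((-2 ⊕ 0) ⊕ (9 ⊗ 3)) ⊗ ((6 ⊕ -1) ⊗ (7 ⊗ 5))) gives 9.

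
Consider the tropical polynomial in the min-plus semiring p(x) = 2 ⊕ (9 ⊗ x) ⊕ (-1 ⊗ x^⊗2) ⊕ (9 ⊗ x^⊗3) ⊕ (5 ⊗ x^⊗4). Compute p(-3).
p(-3) = -7

A tropical monomial a ⊗ x^⊗i evaluates to a + i · x. Evaluating each term at x = -3:
  Term 0 contributes 2 + 0 · -3 = 2
  Term 1 contributes 9 + 1 · -3 = 6
  Term 2 contributes -1 + 2 · -3 = -7
  Term 3 contributes 9 + 3 · -3 = 0
  Term 4 contributes 5 + 4 · -3 = -7
p(-3) = ⊕ of these = min[2, 6, -7, 0, -7] = -7.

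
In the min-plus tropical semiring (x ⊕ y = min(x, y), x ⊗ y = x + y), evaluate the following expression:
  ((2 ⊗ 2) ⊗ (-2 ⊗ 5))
((2 ⊗ 2) ⊗ (-2 ⊗ 5)) = 7

Expand innermost to outermost. Recall ⊕ takes the minimum of its arguments and ⊗ takes their sum. Working out the expression ((2 ⊗ 2) ⊗ (-2 ⊗ 5)) gives 7.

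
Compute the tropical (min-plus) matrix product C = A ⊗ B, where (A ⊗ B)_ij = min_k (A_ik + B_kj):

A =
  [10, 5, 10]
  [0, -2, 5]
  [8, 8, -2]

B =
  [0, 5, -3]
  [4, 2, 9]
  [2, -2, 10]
A ⊗ B =
  [9, 7, 7]
  [0, 0, -3]
  [0, -4, 5]

Apply the min-plus product entry-by-entry:
  C[0][0] = min over k of (A[0][0] + B[0][0] = 10 + 0 = 10, A[0][1] + B[1][0] = 5 + 4 = 9, A[0][2] + B[2][0] = 10 + 2 = 12) = 9 (attained at k = 1)
  C[0][1] = min over k of (A[0][0] + B[0][1] = 10 + 5 = 15, A[0][1] + B[1][1] = 5 + 2 = 7, A[0][2] + B[2][1] = 10 + -2 = 8) = 7 (attained at k = 1)
  C[0][2] = min over k of (A[0][0] + B[0][2] = 10 + -3 = 7, A[0][1] + B[1][2] = 5 + 9 = 14, A[0][2] + B[2][2] = 10 + 10 = 20) = 7 (attained at k = 0)
  C[1][0] = min over k of (A[1][0] + B[0][0] = 0 + 0 = 0, A[1][1] + B[1][0] = -2 + 4 = 2, A[1][2] + B[2][0] = 5 + 2 = 7) = 0 (attained at k = 0)
  C[1][1] = min over k of (A[1][0] + B[0][1] = 0 + 5 = 5, A[1][1] + B[1][1] = -2 + 2 = 0, A[1][2] + B[2][1] = 5 + -2 = 3) = 0 (attained at k = 1)
  C[1][2] = min over k of (A[1][0] + B[0][2] = 0 + -3 = -3, A[1][1] + B[1][2] = -2 + 9 = 7, A[1][2] + B[2][2] = 5 + 10 = 15) = -3 (attained at k = 0)
  C[2][0] = min over k of (A[2][0] + B[0][0] = 8 + 0 = 8, A[2][1] + B[1][0] = 8 + 4 = 12, A[2][2] + B[2][0] = -2 + 2 = 0) = 0 (attained at k = 2)
  C[2][1] = min over k of (A[2][0] + B[0][1] = 8 + 5 = 13, A[2][1] + B[1][1] = 8 + 2 = 10, A[2][2] + B[2][1] = -2 + -2 = -4) = -4 (attained at k = 2)
  C[2][2] = min over k of (A[2][0] + B[0][2] = 8 + -3 = 5, A[2][1] + B[1][2] = 8 + 9 = 17, A[2][2] + B[2][2] = -2 + 10 = 8) = 5 (attained at k = 0)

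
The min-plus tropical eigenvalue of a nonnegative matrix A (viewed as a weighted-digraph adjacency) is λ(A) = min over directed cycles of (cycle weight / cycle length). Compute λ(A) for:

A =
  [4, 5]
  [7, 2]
λ(A) = 2

Enumerate directed cycles and compute their means (weight / length). Sample:
  cycle 0 → 0: weight = 4, length = 1, mean = 4/1 ≈ 4.000
  cycle 1 → 1: weight = 2, length = 1, mean = 2/1 ≈ 2.000
  cycle 0 → 1 → 0: weight = 12, length = 2, mean = 12/2 ≈ 6.000
  cycle 1 → 0 → 1: weight = 12, length = 2, mean = 12/2 ≈ 6.000
Minimum mean = 2.000, attained e.g. along the cycle 1 → 1 with weight 2 and length 1. So λ(A) = 2/1 = 2.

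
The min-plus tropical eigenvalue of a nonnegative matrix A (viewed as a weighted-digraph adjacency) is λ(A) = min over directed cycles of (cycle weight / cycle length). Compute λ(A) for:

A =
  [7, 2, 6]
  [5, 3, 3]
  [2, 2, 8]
λ(A) = 7/3

Enumerate directed cycles and compute their means (weight / length). Sample:
  cycle 0 → 0: weight = 7, length = 1, mean = 7/1 ≈ 7.000
  cycle 1 → 1: weight = 3, length = 1, mean = 3/1 ≈ 3.000
  cycle 2 → 2: weight = 8, length = 1, mean = 8/1 ≈ 8.000
  cycle 0 → 1 → 0: weight = 7, length = 2, mean = 7/2 ≈ 3.500
  cycle 0 → 2 → 0: weight = 8, length = 2, mean = 8/2 ≈ 4.000
  cycle 1 → 0 → 1: weight = 7, length = 2, mean = 7/2 ≈ 3.500
Minimum mean = 2.333, attained e.g. along the cycle 0 → 1 → 2 → 0 with weight 7 and length 3. So λ(A) = 7/3 = 7/3.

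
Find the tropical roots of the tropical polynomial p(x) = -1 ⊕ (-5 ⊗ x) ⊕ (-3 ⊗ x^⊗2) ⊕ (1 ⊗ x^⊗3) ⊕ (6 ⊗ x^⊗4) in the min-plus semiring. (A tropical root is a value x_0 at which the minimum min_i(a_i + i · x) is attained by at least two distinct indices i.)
Roots: {-5, -4, -2, 4}

Each tropical root is a break point of the lower envelope of the lines y = a_i + i · x (there are 5 lines, with slopes 0, 1, ..., 4). Only the lines that attain the minimum somewhere contribute to roots; other lines are dominated. Here the surviving (envelope) indices are i = 4, i = 3, i = 2, i = 1, i = 0.
Intersections between consecutive envelope lines give the roots: for adjacent envelope indices i < j the intersection is x = (a_i − a_j) / (j − i). Reading off the sorted break points: {-5, -4, -2, 4}.
Verification: at each break x_0, at least two indices attain the minimum of min_i(a_i + i · x_0).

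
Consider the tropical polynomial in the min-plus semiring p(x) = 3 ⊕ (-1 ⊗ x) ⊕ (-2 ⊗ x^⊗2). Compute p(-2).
p(-2) = -6

A tropical monomial a ⊗ x^⊗i evaluates to a + i · x. Evaluating each term at x = -2:
  Term 0 contributes 3 + 0 · -2 = 3
  Term 1 contributes -1 + 1 · -2 = -3
  Term 2 contributes -2 + 2 · -2 = -6
p(-2) = ⊕ of these = min[3, -3, -6] = -6.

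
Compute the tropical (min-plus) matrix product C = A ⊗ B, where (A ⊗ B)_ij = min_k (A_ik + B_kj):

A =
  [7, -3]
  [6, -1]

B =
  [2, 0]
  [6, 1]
A ⊗ B =
  [3, -2]
  [5, 0]

Apply the min-plus product entry-by-entry:
  C[0][0] = min over k of (A[0][0] + B[0][0] = 7 + 2 = 9, A[0][1] + B[1][0] = -3 + 6 = 3) = 3 (attained at k = 1)
  C[0][1] = min over k of (A[0][0] + B[0][1] = 7 + 0 = 7, A[0][1] + B[1][1] = -3 + 1 = -2) = -2 (attained at k = 1)
  C[1][0] = min over k of (A[1][0] + B[0][0] = 6 + 2 = 8, A[1][1] + B[1][0] = -1 + 6 = 5) = 5 (attained at k = 1)
  C[1][1] = min over k of (A[1][0] + B[0][1] = 6 + 0 = 6, A[1][1] + B[1][1] = -1 + 1 = 0) = 0 (attained at k = 1)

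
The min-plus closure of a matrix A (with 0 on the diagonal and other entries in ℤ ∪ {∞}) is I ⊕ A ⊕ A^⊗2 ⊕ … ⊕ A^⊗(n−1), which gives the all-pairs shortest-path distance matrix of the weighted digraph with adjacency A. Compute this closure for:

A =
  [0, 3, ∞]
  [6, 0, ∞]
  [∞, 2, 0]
Closure =
  [0, 3, ∞]
  [6, 0, ∞]
  [8, 2, 0]

This is the Floyd-Warshall all-pairs shortest-path computation. For each intermediate vertex k = 0, 1, …, 2, update dist[i][j] ← min(dist[i][j], dist[i][k] + dist[k][j]). The final matrix gives, for each (i, j), the minimum total weight of any directed path from i to j (possibly empty when i = j).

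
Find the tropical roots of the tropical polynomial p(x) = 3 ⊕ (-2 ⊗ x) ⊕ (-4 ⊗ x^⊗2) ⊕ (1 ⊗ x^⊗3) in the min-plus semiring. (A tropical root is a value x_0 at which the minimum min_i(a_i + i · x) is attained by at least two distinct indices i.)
Roots: {-5, 2, 5}

Each tropical root is a break point of the lower envelope of the lines y = a_i + i · x (there are 4 lines, with slopes 0, 1, ..., 3). Only the lines that attain the minimum somewhere contribute to roots; other lines are dominated. Here the surviving (envelope) indices are i = 3, i = 2, i = 1, i = 0.
Intersections between consecutive envelope lines give the roots: for adjacent envelope indices i < j the intersection is x = (a_i − a_j) / (j − i). Reading off the sorted break points: {-5, 2, 5}.
Verification: at each break x_0, at least two indices attain the minimum of min_i(a_i + i · x_0).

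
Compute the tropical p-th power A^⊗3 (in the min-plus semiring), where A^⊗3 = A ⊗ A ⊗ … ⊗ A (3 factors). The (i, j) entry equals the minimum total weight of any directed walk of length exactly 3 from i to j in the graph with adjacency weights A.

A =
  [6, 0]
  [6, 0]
A^⊗3 =
  [6, 0]
  [6, 0]

Each entry (A^⊗3)_ij equals the minimum over all length-3 walks i = v_0 → v_1 → … → v_3 = j of Σ_t A[v_t][v_{t+1}]. For example, for (i, j) = (0, 1) we minimise over 4 possible intermediate vertex sequences; the minimum is 0, attained along the walk 0 → 1 → 1 → 1.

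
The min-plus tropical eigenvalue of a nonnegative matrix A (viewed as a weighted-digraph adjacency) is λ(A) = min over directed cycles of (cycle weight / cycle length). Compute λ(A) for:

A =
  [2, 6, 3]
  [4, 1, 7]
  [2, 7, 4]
λ(A) = 1

Enumerate directed cycles and compute their means (weight / length). Sample:
  cycle 0 → 0: weight = 2, length = 1, mean = 2/1 ≈ 2.000
  cycle 1 → 1: weight = 1, length = 1, mean = 1/1 ≈ 1.000
  cycle 2 → 2: weight = 4, length = 1, mean = 4/1 ≈ 4.000
  cycle 0 → 1 → 0: weight = 10, length = 2, mean = 10/2 ≈ 5.000
  cycle 0 → 2 → 0: weight = 5, length = 2, mean = 5/2 ≈ 2.500
  cycle 1 → 0 → 1: weight = 10, length = 2, mean = 10/2 ≈ 5.000
Minimum mean = 1.000, attained e.g. along the cycle 1 → 1 with weight 1 and length 1. So λ(A) = 1/1 = 1.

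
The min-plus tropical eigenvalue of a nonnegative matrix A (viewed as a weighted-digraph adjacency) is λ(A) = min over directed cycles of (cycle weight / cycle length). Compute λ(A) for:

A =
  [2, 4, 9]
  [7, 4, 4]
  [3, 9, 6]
λ(A) = 2

Enumerate directed cycles and compute their means (weight / length). Sample:
  cycle 0 → 0: weight = 2, length = 1, mean = 2/1 ≈ 2.000
  cycle 1 → 1: weight = 4, length = 1, mean = 4/1 ≈ 4.000
  cycle 2 → 2: weight = 6, length = 1, mean = 6/1 ≈ 6.000
  cycle 0 → 1 → 0: weight = 11, length = 2, mean = 11/2 ≈ 5.500
  cycle 0 → 2 → 0: weight = 12, length = 2, mean = 12/2 ≈ 6.000
  cycle 1 → 0 → 1: weight = 11, length = 2, mean = 11/2 ≈ 5.500
Minimum mean = 2.000, attained e.g. along the cycle 0 → 0 with weight 2 and length 1. So λ(A) = 2/1 = 2.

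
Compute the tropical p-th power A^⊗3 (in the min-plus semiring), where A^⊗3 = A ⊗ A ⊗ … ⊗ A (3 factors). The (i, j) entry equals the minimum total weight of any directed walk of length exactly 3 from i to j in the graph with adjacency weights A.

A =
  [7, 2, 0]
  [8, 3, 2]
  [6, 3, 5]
A^⊗3 =
  [10, 6, 5]
  [11, 8, 7]
  [11, 8, 8]

Each entry (A^⊗3)_ij equals the minimum over all length-3 walks i = v_0 → v_1 → … → v_3 = j of Σ_t A[v_t][v_{t+1}]. For example, for (i, j) = (0, 2) we minimise over 9 possible intermediate vertex sequences; the minimum is 5, attained along the walk 0 → 2 → 1 → 2.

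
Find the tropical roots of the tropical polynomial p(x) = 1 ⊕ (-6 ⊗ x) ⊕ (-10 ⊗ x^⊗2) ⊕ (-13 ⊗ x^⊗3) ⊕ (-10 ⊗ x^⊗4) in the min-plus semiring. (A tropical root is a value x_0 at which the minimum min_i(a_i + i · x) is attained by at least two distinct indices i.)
Roots: {-3, 3, 4, 7}

Each tropical root is a break point of the lower envelope of the lines y = a_i + i · x (there are 5 lines, with slopes 0, 1, ..., 4). Only the lines that attain the minimum somewhere contribute to roots; other lines are dominated. Here the surviving (envelope) indices are i = 4, i = 3, i = 2, i = 1, i = 0.
Intersections between consecutive envelope lines give the roots: for adjacent envelope indices i < j the intersection is x = (a_i − a_j) / (j − i). Reading off the sorted break points: {-3, 3, 4, 7}.
Verification: at each break x_0, at least two indices attain the minimum of min_i(a_i + i · x_0).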